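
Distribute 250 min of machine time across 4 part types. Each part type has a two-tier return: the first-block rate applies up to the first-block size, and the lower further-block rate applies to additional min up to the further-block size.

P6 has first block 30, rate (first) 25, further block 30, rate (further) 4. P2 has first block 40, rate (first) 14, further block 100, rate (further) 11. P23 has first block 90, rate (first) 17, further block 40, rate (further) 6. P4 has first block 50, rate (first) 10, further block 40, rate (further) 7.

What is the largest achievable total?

3830

Rank every tier by rate: P6/first 25 > P23/first 17 > P2/first 14 > P2/second 11 > P4/first 10 > P4/second 7 > P23/second 6 > P6/second 4.
P6/first (25): +30 → 220 left.
P23 first at 17: fill all 90 → 130 left.
P2 first at 14: fill all 40 → 90 left.
90 remain; put them into P2 second at 11.
Total = 25×30 + 17×90 + 14×40 + 11×90 = 3830.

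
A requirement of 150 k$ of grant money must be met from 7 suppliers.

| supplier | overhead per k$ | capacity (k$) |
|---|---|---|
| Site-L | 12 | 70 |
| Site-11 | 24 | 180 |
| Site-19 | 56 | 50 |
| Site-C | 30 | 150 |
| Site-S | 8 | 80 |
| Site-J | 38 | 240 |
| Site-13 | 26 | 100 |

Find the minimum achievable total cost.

1480

Fill from the cheapest supplier first.
Take 80 from Site-S at 8 ; need 70 more.
Site-L at 12: take all 70 k$ ; 0 still needed.
Site-11, Site-13, Site-C, Site-J, Site-19: unused.
Cost = 80×8 + 70×12 = 1480.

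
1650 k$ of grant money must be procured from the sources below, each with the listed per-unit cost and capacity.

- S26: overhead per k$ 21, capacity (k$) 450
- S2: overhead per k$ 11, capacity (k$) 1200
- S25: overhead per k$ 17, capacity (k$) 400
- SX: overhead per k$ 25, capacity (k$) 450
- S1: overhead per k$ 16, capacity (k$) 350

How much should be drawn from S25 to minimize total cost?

100

Cheapest first:
S2 at 11: take all 1200 k$ → 450 still needed.
S1 at 16: take all 350 k$ → 100 still needed.
S25 (17): take the remaining 100 → done.
S26, SX: unused.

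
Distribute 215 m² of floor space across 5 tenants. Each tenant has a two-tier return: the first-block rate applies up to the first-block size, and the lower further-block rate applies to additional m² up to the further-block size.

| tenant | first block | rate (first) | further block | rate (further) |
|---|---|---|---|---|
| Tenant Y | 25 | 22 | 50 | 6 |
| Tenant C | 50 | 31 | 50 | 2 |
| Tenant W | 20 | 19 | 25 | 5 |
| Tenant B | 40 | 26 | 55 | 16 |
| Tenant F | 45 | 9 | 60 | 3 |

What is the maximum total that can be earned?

4625

Treat each block as its own option and order by rate: Tenant C/first 31 > Tenant B/first 26 > Tenant Y/first 22 > Tenant W/first 19 > Tenant B/second 16 > Tenant F/first 9 > Tenant Y/second 6 > Tenant W/second 5 > Tenant F/second 3 > Tenant C/second 2.
Tenant C/first (31): +50 — 165 left.
Tenant B first at 26: fill all 40 — 125 left.
Tenant Y first at 22: fill all 25 — 100 left.
Fill Tenant W first block (20 at 19) — 80 left.
Tenant B second at 16: fill all 55 — 25 left.
Tenant F first at 9: only 25 left, fill 25.
Total = 31×50 + 26×40 + 22×25 + 19×20 + 16×55 + 9×25 = 4625.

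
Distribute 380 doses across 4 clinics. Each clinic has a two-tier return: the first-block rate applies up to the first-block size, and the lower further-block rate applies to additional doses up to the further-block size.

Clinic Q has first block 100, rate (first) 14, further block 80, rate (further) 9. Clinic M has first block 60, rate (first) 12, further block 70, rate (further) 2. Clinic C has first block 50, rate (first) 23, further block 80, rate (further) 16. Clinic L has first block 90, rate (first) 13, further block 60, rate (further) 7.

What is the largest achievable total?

5720

Rank every tier by rate: Clinic C/tier1 23 > Clinic C/tier2 16 > Clinic Q/tier1 14 > Clinic L/tier1 13 > Clinic M/tier1 12 > Clinic Q/tier2 9 > Clinic L/tier2 7 > Clinic M/tier2 2.
Fill Clinic C tier1 block (50 at 23) → 330 left.
Clinic C tier2 at 16: fill all 80 → 250 left.
Clinic Q/tier1 (14): +100 → 150 left.
Clinic L tier1 at 13: fill all 90 → 60 left.
Clinic M tier1 at 12: fill all 60 → 0 left.
Total = 23×50 + 16×80 + 14×100 + 13×90 + 12×60 = 5720.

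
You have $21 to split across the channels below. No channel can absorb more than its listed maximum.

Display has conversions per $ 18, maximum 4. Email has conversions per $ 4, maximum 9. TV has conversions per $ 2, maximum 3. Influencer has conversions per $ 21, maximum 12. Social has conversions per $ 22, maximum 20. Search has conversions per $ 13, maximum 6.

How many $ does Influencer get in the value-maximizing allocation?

1

Highest conversions per $ first: Social 22 > Influencer 21 > Display 18 > Search 13 > Email 4 > TV 2.
Give Social 20 to hit its cap of 20 ; 1 left.
Influencer has room for 12 but only 1 remain, so it gets 1.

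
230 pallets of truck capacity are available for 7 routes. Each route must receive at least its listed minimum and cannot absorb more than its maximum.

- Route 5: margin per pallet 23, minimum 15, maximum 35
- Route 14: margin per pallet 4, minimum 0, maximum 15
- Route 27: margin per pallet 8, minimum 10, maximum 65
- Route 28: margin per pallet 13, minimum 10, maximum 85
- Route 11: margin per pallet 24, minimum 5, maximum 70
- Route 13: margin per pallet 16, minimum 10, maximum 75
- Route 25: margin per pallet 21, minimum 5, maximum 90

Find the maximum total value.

Meeting every minimum uses 15+0+10+10+5+10+5 = 55 pallets, leaving 175.
Highest margin per pallet first: Route 11 24 > Route 5 23 > Route 25 21 > Route 13 16 > Route 28 13 > Route 27 8 > Route 14 4.
Route 11: +65 to 70 (cap) ; 110 left.
Route 5: +20 to 35 (cap) ; 90 left.
Route 25 takes 85 more to reach its cap of 90 ; 5 left.
Only 5 left; Route 13 takes them to reach 15.
Total = 23×35 + 8×10 + 13×10 + 24×70 + 16×15 + 21×90 = 4825.

4825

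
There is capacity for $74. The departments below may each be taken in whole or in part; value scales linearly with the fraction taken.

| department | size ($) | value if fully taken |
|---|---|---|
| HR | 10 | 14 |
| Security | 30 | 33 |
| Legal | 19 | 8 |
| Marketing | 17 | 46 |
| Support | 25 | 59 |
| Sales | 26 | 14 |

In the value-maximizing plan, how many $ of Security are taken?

22

Sort by value density: Marketing 46/17≈2.71, Support 59/25≈2.36, HR 14/10≈1.4, Security 33/30≈1.1, Sales 14/26≈0.538, Legal 8/19≈0.421.
Marketing: take in full, 17 $ for value 46 ; 57 left.
Support: take in full, 25 $ for value 59 ; 32 left.
HR: take in full, 10 $ for value 14 ; 22 left.
22 $ left: a 22/30 share of Security gives 33×22/30 = 24.2.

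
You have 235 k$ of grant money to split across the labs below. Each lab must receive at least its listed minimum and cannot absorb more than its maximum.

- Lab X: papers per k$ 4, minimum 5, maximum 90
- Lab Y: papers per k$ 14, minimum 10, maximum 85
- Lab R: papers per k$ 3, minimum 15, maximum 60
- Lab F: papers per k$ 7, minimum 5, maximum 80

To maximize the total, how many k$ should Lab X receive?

55

Meeting every minimum uses 5+10+15+5 = 35 k$, leaving 200.
Highest papers per k$ first: Lab Y 14 > Lab F 7 > Lab X 4 > Lab R 3.
Give Lab Y 75 more to hit its cap of 85 → 125 left.
Lab F: +75 to 80 (cap) → 50 left.
Only 50 left; Lab X takes them to reach 55.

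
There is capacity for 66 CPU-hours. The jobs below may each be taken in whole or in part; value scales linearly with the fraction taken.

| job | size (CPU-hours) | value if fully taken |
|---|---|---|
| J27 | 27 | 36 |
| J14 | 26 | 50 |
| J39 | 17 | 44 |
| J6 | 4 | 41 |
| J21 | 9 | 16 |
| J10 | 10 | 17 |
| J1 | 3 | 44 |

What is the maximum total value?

206.9

Sort by value density: J1 44/3≈14.7, J6 41/4≈10.2, J39 44/17≈2.59, J14 50/26≈1.92, J21 16/9≈1.78, J10 17/10≈1.7, J27 36/27≈1.33.
J1: take in full, 3 CPU-hours for value 44 ; 63 left.
Take all of J6 (4 CPU-hours, value 41) ; 59 CPU-hours left.
Take all of J39 (17 CPU-hours, value 44) ; 42 CPU-hours left.
All 26 CPU-hours of J14 fit (value 50) ; 16 remain.
All 9 CPU-hours of J21 fit (value 16) ; 7 remain.
Only 7 CPU-hours remain; take 7/10 of J10 for value 17×7/10 = 11.9.
Total value = 206.9.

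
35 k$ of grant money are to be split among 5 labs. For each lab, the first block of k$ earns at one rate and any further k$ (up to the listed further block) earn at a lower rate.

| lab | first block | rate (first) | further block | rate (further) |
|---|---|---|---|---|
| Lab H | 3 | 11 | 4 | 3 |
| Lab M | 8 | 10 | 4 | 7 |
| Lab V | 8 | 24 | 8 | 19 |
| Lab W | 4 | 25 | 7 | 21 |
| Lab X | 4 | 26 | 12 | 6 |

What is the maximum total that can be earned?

738

Rank every tier by rate: Lab X/tier1 26 > Lab W/tier1 25 > Lab V/tier1 24 > Lab W/tier2 21 > Lab V/tier2 19 > Lab H/tier1 11 > Lab M/tier1 10 > Lab M/tier2 7 > Lab X/tier2 6 > Lab H/tier2 3.
Lab X tier1 at 26: fill all 4 — 31 left.
Lab W tier1 at 25: fill all 4 — 27 left.
Lab V/tier1 (24): +8 — 19 left.
Lab W tier2 at 21: fill all 7 — 12 left.
Lab V tier2 at 19: fill all 8 — 4 left.
Lab H/tier1 (11): +3 — 1 left.
Lab M/tier1: +1 of 8 at 10; pool empty.
Total = 26×4 + 25×4 + 24×8 + 21×7 + 19×8 + 11×3 + 10×1 = 738.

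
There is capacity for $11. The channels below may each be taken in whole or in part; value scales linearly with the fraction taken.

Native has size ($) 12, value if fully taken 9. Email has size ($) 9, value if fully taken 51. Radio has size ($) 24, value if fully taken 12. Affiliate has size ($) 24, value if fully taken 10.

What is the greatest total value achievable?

52.5

Best value per unit of size first: Email 51/9≈5.67, Native 9/12≈0.75, Radio 12/24≈0.5, Affiliate 10/24≈0.417.
Email: take in full, 9 $ for value 51 → 2 left.
Only 2 $ remain; take 2/12 of Native for value 9×2/12 = 1.5.
Total value = 52.5.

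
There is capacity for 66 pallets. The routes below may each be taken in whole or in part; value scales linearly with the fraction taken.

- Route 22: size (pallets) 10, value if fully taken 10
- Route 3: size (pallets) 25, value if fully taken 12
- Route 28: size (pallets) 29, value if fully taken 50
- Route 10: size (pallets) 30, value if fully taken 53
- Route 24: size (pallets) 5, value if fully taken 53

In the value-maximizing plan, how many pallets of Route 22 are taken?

2

Best value per unit of size first: Route 24 53/5≈10.6, Route 10 53/30≈1.77, Route 28 50/29≈1.72, Route 22 10/10≈1, Route 3 12/25≈0.48.
All 5 pallets of Route 24 fit (value 53) ; 61 remain.
Take all of Route 10 (30 pallets, value 53) ; 31 pallets left.
Route 28: take in full, 29 pallets for value 50 ; 2 left.
Only 2 pallets remain; take 2/10 of Route 22 for value 10×2/10 = 2.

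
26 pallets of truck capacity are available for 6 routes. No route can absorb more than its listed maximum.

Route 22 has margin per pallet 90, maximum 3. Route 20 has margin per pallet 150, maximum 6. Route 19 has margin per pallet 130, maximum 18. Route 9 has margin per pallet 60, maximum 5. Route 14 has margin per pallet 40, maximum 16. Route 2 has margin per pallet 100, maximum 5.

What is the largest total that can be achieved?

3440

Highest margin per pallet first: Route 20 150 > Route 19 130 > Route 2 100 > Route 22 90 > Route 9 60 > Route 14 40.
Give Route 20 6 to hit its cap of 6 ; 20 left.
Route 19 takes 18 to reach its cap of 18 ; 2 left.
Only 2 left; Route 2 takes them to reach 2.
Total = 150×6 + 130×18 + 100×2 = 3440.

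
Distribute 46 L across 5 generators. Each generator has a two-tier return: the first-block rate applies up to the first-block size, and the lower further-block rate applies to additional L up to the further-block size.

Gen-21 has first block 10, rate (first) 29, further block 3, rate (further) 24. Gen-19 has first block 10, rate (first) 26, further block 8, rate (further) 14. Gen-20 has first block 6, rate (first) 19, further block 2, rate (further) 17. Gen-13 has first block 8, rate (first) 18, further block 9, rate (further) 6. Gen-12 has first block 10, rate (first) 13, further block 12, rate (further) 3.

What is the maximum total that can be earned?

Order all 10 blocks by rate: Gen-21/T1 29 > Gen-19/T1 26 > Gen-21/T2 24 > Gen-20/T1 19 > Gen-13/T1 18 > Gen-20/T2 17 > Gen-19/T2 14 > Gen-12/T1 13 > Gen-13/T2 6 > Gen-12/T2 3.
Gen-21/T1 (29): +10 ; 36 left.
Gen-19/T1 (26): +10 ; 26 left.
Gen-21/T2 (24): +3 ; 23 left.
Gen-20 T1 at 19: fill all 6 ; 17 left.
Fill Gen-13 T1 block (8 at 18) ; 9 left.
Gen-20/T2 (17): +2 ; 7 left.
7 remain; put them into Gen-19 T2 at 14.
Total = 29×10 + 26×10 + 24×3 + 19×6 + 18×8 + 17×2 + 14×7 = 1012.

1012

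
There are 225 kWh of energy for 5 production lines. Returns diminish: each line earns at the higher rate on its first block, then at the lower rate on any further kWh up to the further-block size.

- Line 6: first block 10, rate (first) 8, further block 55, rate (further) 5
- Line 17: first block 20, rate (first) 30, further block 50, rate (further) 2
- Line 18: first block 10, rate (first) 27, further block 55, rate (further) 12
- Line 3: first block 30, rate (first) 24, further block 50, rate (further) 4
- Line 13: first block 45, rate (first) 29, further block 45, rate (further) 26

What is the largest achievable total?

Order all 10 blocks by rate: Line 17/first 30 > Line 13/first 29 > Line 18/first 27 > Line 13/second 26 > Line 3/first 24 > Line 18/second 12 > Line 6/first 8 > Line 6/second 5 > Line 3/second 4 > Line 17/second 2.
Line 17/first (30): +20 — 205 left.
Line 13 first at 29: fill all 45 — 160 left.
Line 18 first at 27: fill all 10 — 150 left.
Fill Line 13 second block (45 at 26) — 105 left.
Fill Line 3 first block (30 at 24) — 75 left.
Line 18 second at 12: fill all 55 — 20 left.
Fill Line 6 first block (10 at 8) — 10 left.
Line 6/second: +10 of 55 at 5; pool empty.
Total = 30×20 + 29×45 + 27×10 + 26×45 + 24×30 + 12×55 + 8×10 + 5×10 = 4855.

4855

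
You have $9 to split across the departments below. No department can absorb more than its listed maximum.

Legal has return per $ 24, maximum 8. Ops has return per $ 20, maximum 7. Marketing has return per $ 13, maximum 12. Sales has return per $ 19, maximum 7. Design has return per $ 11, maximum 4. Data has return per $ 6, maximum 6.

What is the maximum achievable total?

Rank by return per $: Legal 24 > Ops 20 > Sales 19 > Marketing 13 > Design 11 > Data 6.
Legal takes 8 to reach its cap of 8 — 1 left.
Ops has room for 7 but only 1 remain, so it gets 1.
Total = 24×8 + 20×1 = 212.

212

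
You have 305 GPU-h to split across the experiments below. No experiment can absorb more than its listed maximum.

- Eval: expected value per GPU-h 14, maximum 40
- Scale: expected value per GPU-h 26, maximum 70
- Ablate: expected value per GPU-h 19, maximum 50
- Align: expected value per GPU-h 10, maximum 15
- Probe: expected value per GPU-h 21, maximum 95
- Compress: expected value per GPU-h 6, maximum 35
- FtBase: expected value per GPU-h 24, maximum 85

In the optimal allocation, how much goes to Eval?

Rank by expected value per GPU-h: Scale 26 > FtBase 24 > Probe 21 > Ablate 19 > Eval 14 > Align 10 > Compress 6.
Scale takes 70 to reach its cap of 70 — 235 left.
Give FtBase 85 to hit its cap of 85 — 150 left.
Give Probe 95 to hit its cap of 95 — 55 left.
Give Ablate 50 to hit its cap of 50 — 5 left.
Eval: +5 (room for 40) → 5. Pool exhausted.

5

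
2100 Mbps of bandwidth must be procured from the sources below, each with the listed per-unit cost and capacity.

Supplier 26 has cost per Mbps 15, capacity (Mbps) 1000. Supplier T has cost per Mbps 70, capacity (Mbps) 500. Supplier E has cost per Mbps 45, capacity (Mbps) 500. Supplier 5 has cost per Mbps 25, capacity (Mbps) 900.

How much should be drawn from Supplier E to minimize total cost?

200

Fill from the cheapest source first.
Supplier 26 at 15: take all 1000 Mbps — 1100 still needed.
Take 900 from Supplier 5 at 25 — need 200 more.
Take 200 from Supplier E at 45 to finish.
Supplier T: unused.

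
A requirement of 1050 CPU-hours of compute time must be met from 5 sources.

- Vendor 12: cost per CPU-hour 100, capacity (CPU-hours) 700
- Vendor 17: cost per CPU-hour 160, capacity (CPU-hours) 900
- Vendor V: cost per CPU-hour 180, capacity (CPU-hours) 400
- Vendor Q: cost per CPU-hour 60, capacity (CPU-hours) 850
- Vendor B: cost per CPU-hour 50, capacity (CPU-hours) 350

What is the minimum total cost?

59500

Cheapest first:
Vendor B (50): use full 350 → 700 CPU-hours to go.
Vendor Q (60): take the remaining 700 → done.
Vendor 12, Vendor 17, Vendor V: unused.
Cost = 350×50 + 700×60 = 59500.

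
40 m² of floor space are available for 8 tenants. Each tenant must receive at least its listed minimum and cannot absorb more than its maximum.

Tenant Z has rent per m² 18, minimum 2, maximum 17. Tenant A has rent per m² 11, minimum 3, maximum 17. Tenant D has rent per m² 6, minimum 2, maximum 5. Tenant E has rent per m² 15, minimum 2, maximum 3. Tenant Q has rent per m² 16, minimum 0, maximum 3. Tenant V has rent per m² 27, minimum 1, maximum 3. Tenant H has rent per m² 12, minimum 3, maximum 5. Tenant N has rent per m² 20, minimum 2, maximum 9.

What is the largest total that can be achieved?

694

Meeting every minimum uses 2+3+2+2+0+1+3+2 = 15 m², leaving 25.
Rank by rent per m²: Tenant V 27 > Tenant N 20 > Tenant Z 18 > Tenant Q 16 > Tenant E 15 > Tenant H 12 > Tenant A 11 > Tenant D 6.
Give Tenant V 2 more to hit its cap of 3 ; 23 left.
Tenant N: +7 to 9 (cap) ; 16 left.
Tenant Z takes 15 more to reach its cap of 17 ; 1 left.
Tenant Q: +1 (room for 3) → 1. Pool exhausted.
Total = 18×17 + 11×3 + 6×2 + 15×2 + 16×1 + 27×3 + 12×3 + 20×9 = 694.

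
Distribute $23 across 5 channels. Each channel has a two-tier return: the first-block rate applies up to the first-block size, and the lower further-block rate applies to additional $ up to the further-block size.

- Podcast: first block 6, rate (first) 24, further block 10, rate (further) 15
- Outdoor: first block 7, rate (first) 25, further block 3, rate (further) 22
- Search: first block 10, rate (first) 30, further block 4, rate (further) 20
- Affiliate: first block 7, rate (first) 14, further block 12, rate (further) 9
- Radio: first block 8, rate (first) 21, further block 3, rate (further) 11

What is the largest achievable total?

Order all 10 blocks by rate: Search/tier1 30 > Outdoor/tier1 25 > Podcast/tier1 24 > Outdoor/tier2 22 > Radio/tier1 21 > Search/tier2 20 > Podcast/tier2 15 > Affiliate/tier1 14 > Radio/tier2 11 > Affiliate/tier2 9.
Search tier1 at 30: fill all 10 ; 13 left.
Outdoor tier1 at 25: fill all 7 ; 6 left.
Podcast tier1 at 24: fill all 6 ; 0 left.
Total = 30×10 + 25×7 + 24×6 = 619.

619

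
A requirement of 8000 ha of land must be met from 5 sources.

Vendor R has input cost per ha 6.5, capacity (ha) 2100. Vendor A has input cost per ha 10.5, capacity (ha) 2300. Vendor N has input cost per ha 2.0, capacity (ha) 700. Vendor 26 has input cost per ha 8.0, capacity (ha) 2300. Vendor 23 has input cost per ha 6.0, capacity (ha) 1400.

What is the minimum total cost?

Fill from the cheapest source first.
Vendor N (2.0): use full 700 → 7300 ha to go.
Vendor 23 (6.0): use full 1400 → 5900 ha to go.
Vendor R (6.5): use full 2100 → 3800 ha to go.
Take 2300 from Vendor 26 at 8.0 → need 1500 more.
Take 1500 from Vendor A at 10.5 to finish.
Cost = 700×2.0 + 1400×6.0 + 2100×6.5 + 2300×8.0 + 1500×10.5 = 57600.

57600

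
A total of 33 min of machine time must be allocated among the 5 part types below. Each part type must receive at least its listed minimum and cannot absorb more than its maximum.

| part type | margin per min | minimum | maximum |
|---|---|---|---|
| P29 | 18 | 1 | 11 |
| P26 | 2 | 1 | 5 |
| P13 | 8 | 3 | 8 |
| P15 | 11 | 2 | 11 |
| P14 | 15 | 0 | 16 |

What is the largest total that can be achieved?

486

Meeting every minimum uses 1+1+3+2+0 = 7 min, leaving 26.
Highest margin per min first: P29 18 > P14 15 > P15 11 > P13 8 > P26 2.
P29: +10 to 11 (cap) → 16 left.
P14: +16 to 16 (cap) → 0 left.
Total = 18×11 + 2×1 + 8×3 + 11×2 + 15×16 = 486.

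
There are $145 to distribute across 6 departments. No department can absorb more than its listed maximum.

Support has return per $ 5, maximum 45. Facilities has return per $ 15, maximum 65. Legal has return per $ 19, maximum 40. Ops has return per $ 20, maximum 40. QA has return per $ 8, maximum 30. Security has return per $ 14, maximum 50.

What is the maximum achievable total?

Rank by return per $: Ops 20 > Legal 19 > Facilities 15 > Security 14 > QA 8 > Support 5.
Give Ops 40 to hit its cap of 40 ; 105 left.
Legal: +40 to 40 (cap) ; 65 left.
Give Facilities 65 to hit its cap of 65 ; 0 left.
Total = 15×65 + 19×40 + 20×40 = 2535.

2535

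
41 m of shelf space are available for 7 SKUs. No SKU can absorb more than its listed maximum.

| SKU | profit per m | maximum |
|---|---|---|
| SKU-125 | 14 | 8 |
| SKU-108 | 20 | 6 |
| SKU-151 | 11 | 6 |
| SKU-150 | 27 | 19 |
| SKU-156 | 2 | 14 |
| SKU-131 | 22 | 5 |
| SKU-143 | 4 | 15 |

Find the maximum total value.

888

Highest profit per m first: SKU-150 27 > SKU-131 22 > SKU-108 20 > SKU-125 14 > SKU-151 11 > SKU-143 4 > SKU-156 2.
SKU-150 takes 19 to reach its cap of 19 ; 22 left.
SKU-131 takes 5 to reach its cap of 5 ; 17 left.
Give SKU-108 6 to hit its cap of 6 ; 11 left.
SKU-125: +8 to 8 (cap) ; 3 left.
SKU-151: +3 (room for 6) → 3. Pool exhausted.
Total = 14×8 + 20×6 + 11×3 + 27×19 + 22×5 = 888.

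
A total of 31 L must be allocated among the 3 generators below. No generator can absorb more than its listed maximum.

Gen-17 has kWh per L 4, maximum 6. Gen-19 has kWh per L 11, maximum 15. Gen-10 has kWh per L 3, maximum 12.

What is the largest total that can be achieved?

219

Order the generators by kWh per L: Gen-19 11 > Gen-17 4 > Gen-10 3.
Gen-19 takes 15 to reach its cap of 15 → 16 left.
Give Gen-17 6 to hit its cap of 6 → 10 left.
Gen-10 has room for 12 but only 10 remain, so it gets 10.
Total = 4×6 + 11×15 + 3×10 = 219.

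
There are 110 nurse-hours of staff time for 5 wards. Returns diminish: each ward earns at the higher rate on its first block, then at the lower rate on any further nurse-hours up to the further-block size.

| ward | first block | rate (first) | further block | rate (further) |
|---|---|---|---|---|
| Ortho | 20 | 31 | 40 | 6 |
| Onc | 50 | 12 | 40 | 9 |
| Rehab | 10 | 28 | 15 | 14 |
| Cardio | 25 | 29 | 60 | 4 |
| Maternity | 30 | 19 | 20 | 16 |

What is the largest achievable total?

2585

Rank every tier by rate: Ortho/first 31 > Cardio/first 29 > Rehab/first 28 > Maternity/first 19 > Maternity/second 16 > Rehab/second 14 > Onc/first 12 > Onc/second 9 > Ortho/second 6 > Cardio/second 4.
Ortho first at 31: fill all 20 ; 90 left.
Fill Cardio first block (25 at 29) ; 65 left.
Rehab first at 28: fill all 10 ; 55 left.
Maternity first at 19: fill all 30 ; 25 left.
Maternity/second (16): +20 ; 5 left.
Rehab second at 14: only 5 left, fill 5.
Total = 31×20 + 29×25 + 28×10 + 19×30 + 16×20 + 14×5 = 2585.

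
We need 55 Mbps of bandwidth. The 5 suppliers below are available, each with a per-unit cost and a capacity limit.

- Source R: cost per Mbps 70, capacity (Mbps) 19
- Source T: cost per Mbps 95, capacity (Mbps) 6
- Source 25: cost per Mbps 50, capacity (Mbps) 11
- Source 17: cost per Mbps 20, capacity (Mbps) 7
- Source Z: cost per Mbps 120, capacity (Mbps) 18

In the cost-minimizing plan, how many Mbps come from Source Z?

12

Cheapest first:
Take 7 from Source 17 at 20 ; need 48 more.
Source 25 at 50: take all 11 Mbps ; 37 still needed.
Take 19 from Source R at 70 ; need 18 more.
Source T at 95: take all 6 Mbps ; 12 still needed.
Source Z (120): take the remaining 12 ; done.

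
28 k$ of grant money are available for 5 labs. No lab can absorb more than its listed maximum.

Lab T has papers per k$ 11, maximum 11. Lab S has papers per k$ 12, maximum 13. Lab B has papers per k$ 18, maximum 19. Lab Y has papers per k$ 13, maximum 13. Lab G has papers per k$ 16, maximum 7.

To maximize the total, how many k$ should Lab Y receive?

Order the labs by papers per k$: Lab B 18 > Lab G 16 > Lab Y 13 > Lab S 12 > Lab T 11.
Give Lab B 19 to hit its cap of 19 ; 9 left.
Lab G: +7 to 7 (cap) ; 2 left.
Lab Y: +2 (room for 13) → 2. Pool exhausted.

2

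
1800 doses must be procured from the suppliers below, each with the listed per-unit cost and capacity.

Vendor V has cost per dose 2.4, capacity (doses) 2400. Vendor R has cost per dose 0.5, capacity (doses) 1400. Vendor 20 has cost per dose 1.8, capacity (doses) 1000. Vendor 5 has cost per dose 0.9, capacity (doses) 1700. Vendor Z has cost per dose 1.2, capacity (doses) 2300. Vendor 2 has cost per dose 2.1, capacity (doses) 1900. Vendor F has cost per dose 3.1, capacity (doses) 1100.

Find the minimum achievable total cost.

Cheapest first:
Vendor R (0.5): use full 1400 ; 400 doses to go.
Take 400 from Vendor 5 at 0.9 to finish.
Vendor Z, Vendor 20, Vendor 2, Vendor V, Vendor F: unused.
Cost = 1400×0.5 + 400×0.9 = 1060.

1060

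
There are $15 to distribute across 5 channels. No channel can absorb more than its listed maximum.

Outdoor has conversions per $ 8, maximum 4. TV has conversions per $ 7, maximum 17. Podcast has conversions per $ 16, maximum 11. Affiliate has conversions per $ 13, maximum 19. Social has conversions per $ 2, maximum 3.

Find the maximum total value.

Highest conversions per $ first: Podcast 16 > Affiliate 13 > Outdoor 8 > TV 7 > Social 2.
Podcast: +11 to 11 (cap) → 4 left.
Affiliate has room for 19 but only 4 remain, so it gets 4.
Total = 16×11 + 13×4 = 228.

228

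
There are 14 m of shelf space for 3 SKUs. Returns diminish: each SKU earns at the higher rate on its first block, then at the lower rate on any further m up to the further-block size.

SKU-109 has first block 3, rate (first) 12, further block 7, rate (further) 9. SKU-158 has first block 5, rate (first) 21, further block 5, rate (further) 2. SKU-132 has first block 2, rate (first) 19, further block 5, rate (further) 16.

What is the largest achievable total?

247

Treat each block as its own option and order by rate: SKU-158/T1 21 > SKU-132/T1 19 > SKU-132/T2 16 > SKU-109/T1 12 > SKU-109/T2 9 > SKU-158/T2 2.
SKU-158/T1 (21): +5 — 9 left.
SKU-132/T1 (19): +2 — 7 left.
SKU-132/T2 (16): +5 — 2 left.
2 remain; put them into SKU-109 T1 at 12.
Total = 21×5 + 19×2 + 16×5 + 12×2 = 247.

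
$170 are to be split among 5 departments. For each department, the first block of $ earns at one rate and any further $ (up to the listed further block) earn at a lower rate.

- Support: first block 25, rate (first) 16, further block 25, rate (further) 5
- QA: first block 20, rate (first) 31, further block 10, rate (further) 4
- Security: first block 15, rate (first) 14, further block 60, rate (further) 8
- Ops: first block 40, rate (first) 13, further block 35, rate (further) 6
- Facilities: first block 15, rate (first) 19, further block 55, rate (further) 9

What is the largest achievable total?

2530

Rank every tier by rate: QA/tier1 31 > Facilities/tier1 19 > Support/tier1 16 > Security/tier1 14 > Ops/tier1 13 > Facilities/tier2 9 > Security/tier2 8 > Ops/tier2 6 > Support/tier2 5 > QA/tier2 4.
QA/tier1 (31): +20 ; 150 left.
Fill Facilities tier1 block (15 at 19) ; 135 left.
Support tier1 at 16: fill all 25 ; 110 left.
Fill Security tier1 block (15 at 14) ; 95 left.
Fill Ops tier1 block (40 at 13) ; 55 left.
Facilities tier2 at 9: fill all 55 ; 0 left.
Total = 31×20 + 19×15 + 16×25 + 14×15 + 13×40 + 9×55 = 2530.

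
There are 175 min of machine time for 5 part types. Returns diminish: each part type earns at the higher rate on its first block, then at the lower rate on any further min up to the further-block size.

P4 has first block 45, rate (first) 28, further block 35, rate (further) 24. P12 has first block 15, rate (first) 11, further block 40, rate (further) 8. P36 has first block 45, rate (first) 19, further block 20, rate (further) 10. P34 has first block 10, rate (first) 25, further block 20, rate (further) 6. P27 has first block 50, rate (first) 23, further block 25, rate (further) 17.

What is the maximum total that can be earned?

4165

Order all 10 blocks by rate: P4/first 28 > P34/first 25 > P4/second 24 > P27/first 23 > P36/first 19 > P27/second 17 > P12/first 11 > P36/second 10 > P12/second 8 > P34/second 6.
P4/first (28): +45 ; 130 left.
Fill P34 first block (10 at 25) ; 120 left.
Fill P4 second block (35 at 24) ; 85 left.
Fill P27 first block (50 at 23) ; 35 left.
P36 first at 19: only 35 left, fill 35.
Total = 28×45 + 25×10 + 24×35 + 23×50 + 19×35 = 4165.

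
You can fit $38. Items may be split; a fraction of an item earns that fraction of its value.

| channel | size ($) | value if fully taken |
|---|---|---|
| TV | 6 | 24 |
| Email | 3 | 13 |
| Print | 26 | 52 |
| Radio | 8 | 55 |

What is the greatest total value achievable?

Best value per unit of size first: Radio 55/8≈6.88, Email 13/3≈4.33, TV 24/6≈4, Print 52/26≈2.
All 8 $ of Radio fit (value 55) — 30 remain.
Take all of Email (3 $, value 13) — 27 $ left.
Take all of TV (6 $, value 24) — 21 $ left.
Only 21 $ remain; take 21/26 of Print for value 52×21/26 = 42.
Total value = 134.

134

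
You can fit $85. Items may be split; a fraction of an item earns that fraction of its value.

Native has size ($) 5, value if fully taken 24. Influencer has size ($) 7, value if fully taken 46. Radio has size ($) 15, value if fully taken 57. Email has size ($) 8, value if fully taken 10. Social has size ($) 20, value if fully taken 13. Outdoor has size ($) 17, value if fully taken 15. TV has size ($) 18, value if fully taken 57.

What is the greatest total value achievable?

Rank by value-to-size ratio: Influencer 46/7≈6.57, Native 24/5≈4.8, Radio 57/15≈3.8, TV 57/18≈3.17, Email 10/8≈1.25, Outdoor 15/17≈0.882, Social 13/20≈0.65.
Take all of Influencer (7 $, value 46) — 78 $ left.
Take all of Native (5 $, value 24) — 73 $ left.
Take all of Radio (15 $, value 57) — 58 $ left.
Take all of TV (18 $, value 57) — 40 $ left.
Email: take in full, 8 $ for value 10 — 32 left.
Take all of Outdoor (17 $, value 15) — 15 $ left.
Fill the last 15 $ with part of Social: 15/20 of it earns 9.75.
Total value = 218.75.

218.75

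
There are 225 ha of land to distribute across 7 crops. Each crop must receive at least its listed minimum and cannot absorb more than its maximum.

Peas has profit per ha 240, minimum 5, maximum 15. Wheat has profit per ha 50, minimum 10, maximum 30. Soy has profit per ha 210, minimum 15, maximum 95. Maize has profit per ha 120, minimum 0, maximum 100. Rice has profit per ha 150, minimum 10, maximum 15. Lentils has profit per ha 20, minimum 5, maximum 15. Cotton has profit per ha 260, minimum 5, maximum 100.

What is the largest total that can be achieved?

49550

Meeting every minimum uses 5+10+15+0+10+5+5 = 50 ha, leaving 175.
Highest profit per ha first: Cotton 260 > Peas 240 > Soy 210 > Rice 150 > Maize 120 > Wheat 50 > Lentils 20.
Give Cotton 95 more to hit its cap of 100 — 80 left.
Peas: +10 to 15 (cap) — 70 left.
Only 70 left; Soy takes them to reach 85.
Total = 240×15 + 50×10 + 210×85 + 150×10 + 20×5 + 260×100 = 49550.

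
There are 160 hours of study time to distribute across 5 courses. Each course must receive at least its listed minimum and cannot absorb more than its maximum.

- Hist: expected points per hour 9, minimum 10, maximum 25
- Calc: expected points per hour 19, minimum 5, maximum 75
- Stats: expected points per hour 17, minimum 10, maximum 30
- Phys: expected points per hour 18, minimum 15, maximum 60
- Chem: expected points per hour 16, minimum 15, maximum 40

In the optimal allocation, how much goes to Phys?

50

Meeting every minimum uses 10+5+10+15+15 = 55 hours, leaving 105.
Order the courses by expected points per hour: Calc 19 > Phys 18 > Stats 17 > Chem 16 > Hist 9.
Calc takes 70 more to reach its cap of 75 → 35 left.
Only 35 left; Phys takes them to reach 50.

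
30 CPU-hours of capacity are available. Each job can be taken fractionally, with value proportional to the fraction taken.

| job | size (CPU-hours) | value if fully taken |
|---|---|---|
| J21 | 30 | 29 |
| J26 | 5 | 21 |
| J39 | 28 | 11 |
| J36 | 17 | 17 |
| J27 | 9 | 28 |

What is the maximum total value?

65

Rank by value-to-size ratio: J26 21/5≈4.2, J27 28/9≈3.11, J36 17/17≈1, J21 29/30≈0.967, J39 11/28≈0.393.
Take all of J26 (5 CPU-hours, value 21) ; 25 CPU-hours left.
Take all of J27 (9 CPU-hours, value 28) ; 16 CPU-hours left.
Only 16 CPU-hours remain; take 16/17 of J36 for value 17×16/17 = 16.
Total value = 65.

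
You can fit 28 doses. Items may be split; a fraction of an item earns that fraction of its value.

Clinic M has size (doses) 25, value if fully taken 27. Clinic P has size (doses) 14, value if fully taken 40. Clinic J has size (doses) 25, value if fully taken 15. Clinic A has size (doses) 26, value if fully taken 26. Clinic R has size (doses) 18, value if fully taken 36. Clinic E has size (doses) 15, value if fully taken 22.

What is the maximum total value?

Sort by value density: Clinic P 40/14≈2.86, Clinic R 36/18≈2, Clinic E 22/15≈1.47, Clinic M 27/25≈1.08, Clinic A 26/26≈1, Clinic J 15/25≈0.6.
All 14 doses of Clinic P fit (value 40) ; 14 remain.
14 doses left: a 14/18 share of Clinic R gives 36×14/18 = 28.
Total value = 68.

68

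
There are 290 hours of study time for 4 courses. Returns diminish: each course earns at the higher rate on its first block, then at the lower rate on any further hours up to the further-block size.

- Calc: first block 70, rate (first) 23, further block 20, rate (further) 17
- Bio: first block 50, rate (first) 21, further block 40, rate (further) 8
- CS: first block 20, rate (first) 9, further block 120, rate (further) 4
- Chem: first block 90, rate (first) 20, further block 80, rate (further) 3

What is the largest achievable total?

5300

Rank every tier by rate: Calc/T1 23 > Bio/T1 21 > Chem/T1 20 > Calc/T2 17 > CS/T1 9 > Bio/T2 8 > CS/T2 4 > Chem/T2 3.
Fill Calc T1 block (70 at 23) ; 220 left.
Fill Bio T1 block (50 at 21) ; 170 left.
Chem/T1 (20): +90 ; 80 left.
Fill Calc T2 block (20 at 17) ; 60 left.
Fill CS T1 block (20 at 9) ; 40 left.
Fill Bio T2 block (40 at 8) ; 0 left.
Total = 23×70 + 21×50 + 20×90 + 17×20 + 9×20 + 8×40 = 5300.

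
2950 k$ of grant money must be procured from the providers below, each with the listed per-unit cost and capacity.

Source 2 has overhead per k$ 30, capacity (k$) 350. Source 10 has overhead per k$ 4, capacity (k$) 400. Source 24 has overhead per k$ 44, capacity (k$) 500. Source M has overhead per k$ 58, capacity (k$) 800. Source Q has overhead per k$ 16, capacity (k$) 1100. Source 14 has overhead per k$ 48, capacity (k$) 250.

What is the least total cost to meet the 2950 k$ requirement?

84000

Fill from the cheapest provider first.
Source 10 at 4: take all 400 k$ ; 2550 still needed.
Source Q at 16: take all 1100 k$ ; 1450 still needed.
Source 2 at 30: take all 350 k$ ; 1100 still needed.
Source 24 at 44: take all 500 k$ ; 600 still needed.
Source 14 (48): use full 250 ; 350 k$ to go.
Source M (58): take the remaining 350 ; done.
Cost = 400×4 + 1100×16 + 350×30 + 500×44 + 250×48 + 350×58 = 84000.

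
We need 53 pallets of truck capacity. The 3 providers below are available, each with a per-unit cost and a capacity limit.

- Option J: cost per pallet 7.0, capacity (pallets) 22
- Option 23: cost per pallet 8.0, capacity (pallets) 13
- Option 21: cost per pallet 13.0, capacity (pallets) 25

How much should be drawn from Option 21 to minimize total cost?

18

Cheapest first:
Option J (7.0): use full 22 — 31 pallets to go.
Take 13 from Option 23 at 8.0 — need 18 more.
Take 18 from Option 21 at 13.0 to finish.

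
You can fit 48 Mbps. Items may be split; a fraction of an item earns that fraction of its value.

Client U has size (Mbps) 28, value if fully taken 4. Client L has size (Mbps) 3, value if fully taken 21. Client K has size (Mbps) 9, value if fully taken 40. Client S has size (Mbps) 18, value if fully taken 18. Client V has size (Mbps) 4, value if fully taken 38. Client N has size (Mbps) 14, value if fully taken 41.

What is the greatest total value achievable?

Best value per unit of size first: Client V 38/4≈9.5, Client L 21/3≈7, Client K 40/9≈4.44, Client N 41/14≈2.93, Client S 18/18≈1, Client U 4/28≈0.143.
Take all of Client V (4 Mbps, value 38) → 44 Mbps left.
Client L: take in full, 3 Mbps for value 21 → 41 left.
All 9 Mbps of Client K fit (value 40) → 32 remain.
Client N: take in full, 14 Mbps for value 41 → 18 left.
Client S: take in full, 18 Mbps for value 18 → 0 left.
Total value = 158.

158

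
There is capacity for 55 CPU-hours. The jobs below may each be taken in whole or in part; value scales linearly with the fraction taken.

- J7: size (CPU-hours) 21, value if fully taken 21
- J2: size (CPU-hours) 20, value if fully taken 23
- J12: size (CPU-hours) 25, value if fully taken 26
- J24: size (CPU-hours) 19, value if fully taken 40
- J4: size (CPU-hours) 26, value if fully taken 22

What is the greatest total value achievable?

Sort by value density: J24 40/19≈2.11, J2 23/20≈1.15, J12 26/25≈1.04, J7 21/21≈1, J4 22/26≈0.846.
Take all of J24 (19 CPU-hours, value 40) — 36 CPU-hours left.
Take all of J2 (20 CPU-hours, value 23) — 16 CPU-hours left.
Only 16 CPU-hours remain; take 16/25 of J12 for value 26×16/25 = 16.64.
Total value = 79.64.

79.64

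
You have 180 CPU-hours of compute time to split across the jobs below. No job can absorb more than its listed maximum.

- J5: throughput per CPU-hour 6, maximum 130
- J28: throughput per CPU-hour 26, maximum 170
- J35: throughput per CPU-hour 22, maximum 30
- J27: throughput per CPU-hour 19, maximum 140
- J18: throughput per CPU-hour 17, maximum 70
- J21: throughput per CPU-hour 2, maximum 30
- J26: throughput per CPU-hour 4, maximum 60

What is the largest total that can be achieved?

4640

Order the jobs by throughput per CPU-hour: J28 26 > J35 22 > J27 19 > J18 17 > J5 6 > J26 4 > J21 2.
J28 takes 170 to reach its cap of 170 ; 10 left.
J35 has room for 30 but only 10 remain, so it gets 10.
Total = 26×170 + 22×10 = 4640.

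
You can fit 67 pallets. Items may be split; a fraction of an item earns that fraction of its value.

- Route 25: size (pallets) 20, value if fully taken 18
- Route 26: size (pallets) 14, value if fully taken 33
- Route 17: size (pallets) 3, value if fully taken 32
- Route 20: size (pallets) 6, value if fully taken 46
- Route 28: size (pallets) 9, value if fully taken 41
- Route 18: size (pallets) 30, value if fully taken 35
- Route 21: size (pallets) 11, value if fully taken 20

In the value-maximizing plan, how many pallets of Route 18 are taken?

24

Rank by value-to-size ratio: Route 17 32/3≈10.7, Route 20 46/6≈7.67, Route 28 41/9≈4.56, Route 26 33/14≈2.36, Route 21 20/11≈1.82, Route 18 35/30≈1.17, Route 25 18/20≈0.9.
Take all of Route 17 (3 pallets, value 32) — 64 pallets left.
Take all of Route 20 (6 pallets, value 46) — 58 pallets left.
Route 28: take in full, 9 pallets for value 41 — 49 left.
All 14 pallets of Route 26 fit (value 33) — 35 remain.
Route 21: take in full, 11 pallets for value 20 — 24 left.
Only 24 pallets remain; take 24/30 of Route 18 for value 35×24/30 = 28.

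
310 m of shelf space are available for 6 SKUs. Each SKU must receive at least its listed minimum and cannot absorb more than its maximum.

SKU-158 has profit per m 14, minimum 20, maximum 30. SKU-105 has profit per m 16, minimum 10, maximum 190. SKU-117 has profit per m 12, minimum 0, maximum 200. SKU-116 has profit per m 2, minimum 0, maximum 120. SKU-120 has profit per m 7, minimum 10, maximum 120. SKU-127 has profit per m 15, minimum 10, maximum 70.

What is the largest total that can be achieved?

Meeting every minimum uses 20+10+0+0+10+10 = 50 m, leaving 260.
Rank by profit per m: SKU-105 16 > SKU-127 15 > SKU-158 14 > SKU-117 12 > SKU-120 7 > SKU-116 2.
SKU-105: +180 to 190 (cap) — 80 left.
SKU-127: +60 to 70 (cap) — 20 left.
SKU-158 takes 10 more to reach its cap of 30 — 10 left.
SKU-117 has room for 200 more but only 10 remain, so it gets 10.
Total = 14×30 + 16×190 + 12×10 + 7×10 + 15×70 = 4700.

4700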